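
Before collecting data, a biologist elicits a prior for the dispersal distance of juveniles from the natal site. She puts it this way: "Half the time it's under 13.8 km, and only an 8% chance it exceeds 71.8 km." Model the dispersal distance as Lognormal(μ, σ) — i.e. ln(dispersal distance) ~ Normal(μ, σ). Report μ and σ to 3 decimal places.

If T ~ Lognormal(μ,σ) then ln T ~ Normal(μ,σ), so the p-quantile of ln T is μ + z_p·σ.
ln(13.8) = 2.625 and ln(71.8) = 4.274; z_{0.5} = 0, z_{0.92} = 1.405.
σ = (4.274 − 2.625)/(1.405 − (0)) = 1.174.
μ = 2.625 − (0)·1.174 = 2.625.

μ ≈ 2.625, σ ≈ 1.174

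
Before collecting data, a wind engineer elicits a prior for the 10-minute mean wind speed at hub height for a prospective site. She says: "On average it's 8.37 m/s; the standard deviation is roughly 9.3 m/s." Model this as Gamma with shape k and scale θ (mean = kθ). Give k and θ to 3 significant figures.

k ≈ 0.81, θ ≈ 10.3

For Gamma(k, scale θ): mean = kθ, variance = kθ², so CV = 1/√k.
CV = SD/mean = 9.3/8.37 = 1.111, hence k = 1/CV² = 0.81.
Then θ = mean/k = 8.37/0.81 = 10.3.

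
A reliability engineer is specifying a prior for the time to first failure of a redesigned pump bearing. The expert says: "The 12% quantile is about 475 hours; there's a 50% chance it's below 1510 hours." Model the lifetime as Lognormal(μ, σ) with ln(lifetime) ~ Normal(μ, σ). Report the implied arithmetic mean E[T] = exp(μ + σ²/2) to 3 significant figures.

If T ~ Lognormal(μ,σ) then ln T ~ Normal(μ,σ), so the p-quantile of ln T is μ + z_p·σ.
ln(475) = 6.163 and ln(1510) = 7.32; z_{0.12} = -1.175, z_{0.5} = 0.
σ = (7.32 − 6.163)/(0 − (-1.175)) = 0.984.
μ = 6.163 − (-1.175)·0.984 = 7.320.
E[T] = exp(μ + σ²/2) = exp(7.320 + 0.4844) = 2450 hours.

E[T] ≈ 2450 hours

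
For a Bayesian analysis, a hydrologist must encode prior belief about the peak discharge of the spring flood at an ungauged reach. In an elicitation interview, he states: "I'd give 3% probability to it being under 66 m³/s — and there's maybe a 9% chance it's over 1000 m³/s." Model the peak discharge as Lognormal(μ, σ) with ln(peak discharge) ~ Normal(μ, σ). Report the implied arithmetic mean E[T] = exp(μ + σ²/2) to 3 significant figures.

If T ~ Lognormal(μ,σ) then ln T ~ Normal(μ,σ), so the p-quantile of ln T is μ + z_p·σ.
ln(66) = 4.19 and ln(1000) = 6.908; z_{0.03} = -1.881, z_{0.91} = 1.341.
σ = (6.908 − 4.19)/(1.341 − (-1.881)) = 0.844.
μ = 4.19 − (-1.881)·0.844 = 5.777.
E[T] = exp(μ + σ²/2) = exp(5.777 + 0.3559) = 461 m³/s.

E[T] ≈ 461 m³/s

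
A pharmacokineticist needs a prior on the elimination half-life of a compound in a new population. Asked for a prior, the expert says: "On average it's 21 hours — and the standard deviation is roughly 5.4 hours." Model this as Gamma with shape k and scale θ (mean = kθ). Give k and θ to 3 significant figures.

k ≈ 15.1, θ ≈ 1.39

For Gamma(k, scale θ): mean = kθ, variance = kθ², so CV = 1/√k.
CV = SD/mean = 5.4/21 = 0.2571, hence k = 1/CV² = 15.1.
Then θ = mean/k = 21/15.1 = 1.39.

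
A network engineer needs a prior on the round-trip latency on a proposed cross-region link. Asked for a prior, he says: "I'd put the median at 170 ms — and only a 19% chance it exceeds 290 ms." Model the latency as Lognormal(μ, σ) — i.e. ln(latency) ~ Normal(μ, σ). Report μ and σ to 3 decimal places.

If T ~ Lognormal(μ,σ) then ln T ~ Normal(μ,σ), so the p-quantile of ln T is μ + z_p·σ.
ln(170) = 5.136 and ln(290) = 5.67; z_{0.5} = 0, z_{0.81} = 0.8779.
σ = (5.67 − 5.136)/(0.8779 − (0)) = 0.608.
μ = 5.136 − (0)·0.608 = 5.136.

μ ≈ 5.136, σ ≈ 0.608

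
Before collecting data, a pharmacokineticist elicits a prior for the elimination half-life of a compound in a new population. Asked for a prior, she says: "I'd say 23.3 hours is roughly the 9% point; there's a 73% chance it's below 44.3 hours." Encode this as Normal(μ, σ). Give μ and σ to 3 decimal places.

μ = 37.713, σ = 10.750

For Normal(μ,σ), the p-quantile is μ + z_p·σ. Here z_{0.09} = -1.341, z_{0.73} = 0.6128.
So 23.3 = μ − 1.341σ and 44.3 = μ + 0.6128σ.
Subtracting: σ = (44.3 − 23.3)/(0.6128 − (-1.341)) = 10.750.
Then μ = 23.3 − (-1.341)·10.750 = 37.713.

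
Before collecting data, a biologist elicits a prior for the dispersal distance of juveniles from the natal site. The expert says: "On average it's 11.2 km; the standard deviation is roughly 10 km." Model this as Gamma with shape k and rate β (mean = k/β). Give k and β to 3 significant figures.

k ≈ 1.25, β ≈ 0.112

For Gamma(k, rate β): mean = k/β, variance = k/β², so CV = 1/√k.
CV = SD/mean = 10/11.2 = 0.8929, hence k = 1/CV² = 1.25.
Then β = k/mean = 1.25/11.2 = 0.112.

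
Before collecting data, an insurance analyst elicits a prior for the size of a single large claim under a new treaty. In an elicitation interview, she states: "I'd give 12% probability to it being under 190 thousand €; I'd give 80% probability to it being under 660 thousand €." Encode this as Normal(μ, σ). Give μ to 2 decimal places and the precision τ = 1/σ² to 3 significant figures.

For Normal(μ,σ), the p-quantile is μ + z_p·σ. Here z_{0.12} = -1.175, z_{0.8} = 0.8416.
So 190 = μ − 1.175σ and 660 = μ + 0.8416σ.
Subtracting: σ = (660 − 190)/(0.8416 − (-1.175)) = 233.06.
Then μ = 190 − (-1.175)·233.06 = 463.85.
Precision τ = 1/σ² = 1/233.1² = 1.84e-05.

μ = 463.85, τ = 1.84e-05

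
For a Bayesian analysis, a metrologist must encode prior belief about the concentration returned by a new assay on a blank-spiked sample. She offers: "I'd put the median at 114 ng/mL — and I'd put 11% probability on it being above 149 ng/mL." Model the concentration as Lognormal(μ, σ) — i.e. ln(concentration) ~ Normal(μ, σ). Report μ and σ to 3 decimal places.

μ ≈ 4.736, σ ≈ 0.218

If T ~ Lognormal(μ,σ) then ln T ~ Normal(μ,σ), so the p-quantile of ln T is μ + z_p·σ.
ln(114) = 4.736 and ln(149) = 5.004; z_{0.5} = 0, z_{0.89} = 1.227.
σ = (5.004 − 4.736)/(1.227 − (0)) = 0.218.
μ = 4.736 − (0)·0.218 = 4.736.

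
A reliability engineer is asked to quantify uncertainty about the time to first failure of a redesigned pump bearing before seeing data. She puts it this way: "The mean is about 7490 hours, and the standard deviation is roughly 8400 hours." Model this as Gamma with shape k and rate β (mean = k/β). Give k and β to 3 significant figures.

For Gamma(k, rate β): mean = k/β, variance = k/β², so CV = 1/√k.
CV = SD/mean = 8400/7490 = 1.121, hence k = 1/CV² = 0.795.
Then β = k/mean = 0.795/7490 = 0.000106.

k ≈ 0.795, β ≈ 0.000106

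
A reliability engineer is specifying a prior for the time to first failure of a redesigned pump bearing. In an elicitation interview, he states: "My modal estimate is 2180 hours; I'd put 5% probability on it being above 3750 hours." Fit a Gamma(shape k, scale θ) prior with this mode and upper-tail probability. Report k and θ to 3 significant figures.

k ≈ 10.5, θ ≈ 230

Gamma(k,θ) with k>1 has mode (k−1)θ, so θ = 2180/(k−1).
Need P(X < 3750) = 0.95 with θ tied to k this way. Start at k = 2, θ = 2180: P(X<3750) ≈ 0.513.
Too low — raise k to concentrate. Iterating converges to k ≈ 10.5.
Then θ = 2180/(10.5−1) ≈ 230.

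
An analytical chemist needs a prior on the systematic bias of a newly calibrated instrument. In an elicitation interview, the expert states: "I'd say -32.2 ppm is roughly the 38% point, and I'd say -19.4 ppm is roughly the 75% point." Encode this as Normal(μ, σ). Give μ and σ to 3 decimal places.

For Normal(μ,σ), the p-quantile is μ + z_p·σ. Here z_{0.38} = -0.3055, z_{0.75} = 0.6745.
So -32.2 = μ − 0.3055σ and -19.4 = μ + 0.6745σ.
Subtracting: σ = (-19.4 − -32.2)/(0.6745 − (-0.3055)) = 13.062.
Then μ = -32.2 − (-0.3055)·13.062 = -28.210.

μ = -28.210, σ = 13.062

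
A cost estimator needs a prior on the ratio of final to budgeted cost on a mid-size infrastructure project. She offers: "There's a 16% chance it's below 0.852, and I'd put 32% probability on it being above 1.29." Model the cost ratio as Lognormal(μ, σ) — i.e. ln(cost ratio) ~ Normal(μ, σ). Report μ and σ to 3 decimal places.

If T ~ Lognormal(μ,σ) then ln T ~ Normal(μ,σ), so the p-quantile of ln T is μ + z_p·σ.
ln(0.852) = -0.1602 and ln(1.29) = 0.2546; z_{0.16} = -0.9945, z_{0.68} = 0.4677.
σ = (0.2546 − -0.1602)/(0.4677 − (-0.9945)) = 0.284.
μ = -0.1602 − (-0.9945)·0.284 = 0.122.

μ ≈ 0.122, σ ≈ 0.284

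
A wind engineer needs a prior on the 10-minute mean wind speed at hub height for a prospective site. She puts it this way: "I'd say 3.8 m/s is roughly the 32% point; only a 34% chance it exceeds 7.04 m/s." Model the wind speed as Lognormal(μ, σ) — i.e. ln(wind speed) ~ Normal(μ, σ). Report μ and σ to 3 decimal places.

μ ≈ 1.663, σ ≈ 0.701

If T ~ Lognormal(μ,σ) then ln T ~ Normal(μ,σ), so the p-quantile of ln T is μ + z_p·σ.
ln(3.8) = 1.335 and ln(7.04) = 1.952; z_{0.32} = -0.4677, z_{0.66} = 0.4125.
σ = (1.952 − 1.335)/(0.4125 − (-0.4677)) = 0.701.
μ = 1.335 − (-0.4677)·0.701 = 1.663.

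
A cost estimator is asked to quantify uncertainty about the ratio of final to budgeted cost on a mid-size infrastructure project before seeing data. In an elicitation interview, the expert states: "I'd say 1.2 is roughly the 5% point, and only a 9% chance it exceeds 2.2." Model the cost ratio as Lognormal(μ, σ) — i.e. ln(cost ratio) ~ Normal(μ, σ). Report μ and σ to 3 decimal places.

If T ~ Lognormal(μ,σ) then ln T ~ Normal(μ,σ), so the p-quantile of ln T is μ + z_p·σ.
ln(1.2) = 0.1823 and ln(2.2) = 0.7885; z_{0.05} = -1.645, z_{0.91} = 1.341.
σ = (0.7885 − 0.1823)/(1.341 − (-1.645)) = 0.203.
μ = 0.1823 − (-1.645)·0.203 = 0.516.

μ ≈ 0.516, σ ≈ 0.203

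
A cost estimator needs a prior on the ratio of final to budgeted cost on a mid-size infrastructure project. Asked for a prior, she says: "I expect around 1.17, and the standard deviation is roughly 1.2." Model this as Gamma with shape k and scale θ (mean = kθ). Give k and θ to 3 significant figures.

For Gamma(k, scale θ): mean = kθ, variance = kθ², so CV = 1/√k.
CV = SD/mean = 1.2/1.17 = 1.026, hence k = 1/CV² = 0.951.
Then θ = mean/k = 1.17/0.951 = 1.23.

k ≈ 0.951, θ ≈ 1.23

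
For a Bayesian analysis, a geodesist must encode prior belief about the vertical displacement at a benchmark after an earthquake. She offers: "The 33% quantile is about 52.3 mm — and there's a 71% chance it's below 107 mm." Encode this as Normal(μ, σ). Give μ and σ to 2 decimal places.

μ = 76.53, σ = 55.07

For Normal(μ,σ), the p-quantile is μ + z_p·σ. Here z_{0.33} = -0.4399, z_{0.71} = 0.5534.
So 52.3 = μ − 0.4399σ and 107 = μ + 0.5534σ.
Subtracting: σ = (107 − 52.3)/(0.5534 − (-0.4399)) = 55.07.
Then μ = 52.3 − (-0.4399)·55.07 = 76.53.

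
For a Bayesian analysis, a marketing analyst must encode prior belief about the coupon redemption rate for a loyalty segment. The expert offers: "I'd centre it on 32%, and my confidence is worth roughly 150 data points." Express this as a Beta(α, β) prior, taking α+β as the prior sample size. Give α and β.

α = 48, β = 102

Under the effective-sample-size interpretation, Beta(α, β) has prior mean α/(α+β) and prior sample size α+β.
So α+β = 150 and α/(α+β) = 0.32, giving α = 0.32·150 = 48 and β = 150 − 48 = 102.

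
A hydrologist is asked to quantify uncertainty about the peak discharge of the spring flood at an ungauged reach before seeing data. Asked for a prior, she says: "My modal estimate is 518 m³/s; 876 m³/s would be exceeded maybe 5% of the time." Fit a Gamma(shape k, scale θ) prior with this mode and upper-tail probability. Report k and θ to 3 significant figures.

k ≈ 11.1, θ ≈ 51.2

Gamma(k,θ) with k>1 has mode (k−1)θ, so θ = 518/(k−1).
Need P(X < 876) = 0.95 with θ tied to k this way. Start at k = 2, θ = 518: P(X<876) ≈ 0.504.
Too low — raise k to concentrate. Iterating converges to k ≈ 11.1.
Then θ = 518/(11.1−1) ≈ 51.2.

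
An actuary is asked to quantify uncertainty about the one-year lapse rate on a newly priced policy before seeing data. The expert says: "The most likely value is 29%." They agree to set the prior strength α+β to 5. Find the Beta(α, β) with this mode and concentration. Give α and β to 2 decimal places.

α = 1.87, β = 3.13

For α,β > 1 the Beta mode is (α−1)/(α+β−2). With α+β = 5, the mode is (α−1)/3.
Set (α−1)/3 = 0.29 → α = 1 + 0.29·3 = 1.87.
β = 5 − α = 3.13.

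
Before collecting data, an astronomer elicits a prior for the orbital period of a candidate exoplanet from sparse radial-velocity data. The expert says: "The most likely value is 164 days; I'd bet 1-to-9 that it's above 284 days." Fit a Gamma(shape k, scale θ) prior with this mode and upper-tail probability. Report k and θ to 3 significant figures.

Gamma(k,θ) with k>1 has mode (k−1)θ, so θ = 164/(k−1).
Need P(X < 284) = 0.9 with θ tied to k this way. Start at k = 2, θ = 164: P(X<284) ≈ 0.517.
Too low — raise k to concentrate. Iterating converges to k ≈ 7.29.
Then θ = 164/(7.29−1) ≈ 26.1.

k ≈ 7.29, θ ≈ 26.1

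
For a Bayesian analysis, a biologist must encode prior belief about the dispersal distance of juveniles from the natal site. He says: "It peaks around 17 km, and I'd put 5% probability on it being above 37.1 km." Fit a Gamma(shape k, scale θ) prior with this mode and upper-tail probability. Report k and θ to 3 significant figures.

Gamma(k,θ) with k>1 has mode (k−1)θ, so θ = 17/(k−1).
Need P(X < 37.1) = 0.95 with θ tied to k this way. Start at k = 2, θ = 17: P(X<37.1) ≈ 0.641.
Too low — raise k to concentrate. Iterating converges to k ≈ 5.52.
Then θ = 17/(5.52−1) ≈ 3.76.

k ≈ 5.52, θ ≈ 3.76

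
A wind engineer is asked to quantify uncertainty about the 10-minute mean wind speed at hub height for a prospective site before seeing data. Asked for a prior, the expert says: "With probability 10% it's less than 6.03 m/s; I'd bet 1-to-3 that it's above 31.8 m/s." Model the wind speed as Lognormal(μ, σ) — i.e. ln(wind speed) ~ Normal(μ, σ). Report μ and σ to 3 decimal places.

μ ≈ 2.886, σ ≈ 0.850

If T ~ Lognormal(μ,σ) then ln T ~ Normal(μ,σ), so the p-quantile of ln T is μ + z_p·σ.
ln(6.03) = 1.797 and ln(31.8) = 3.459; z_{0.1} = -1.282, z_{0.75} = 0.6745.
σ = (3.459 − 1.797)/(0.6745 − (-1.282)) = 0.850.
μ = 1.797 − (-1.282)·0.850 = 2.886.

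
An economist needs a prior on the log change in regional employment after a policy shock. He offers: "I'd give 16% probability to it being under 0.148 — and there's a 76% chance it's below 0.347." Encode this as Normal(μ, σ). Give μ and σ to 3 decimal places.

μ = 0.264, σ = 0.117

The p-quantile of Normal(μ,σ) is μ + z_p·σ, with z_{0.16} = -0.9945 and z_{0.76} = 0.7063.
Eliminate σ: μ = (z₂·x₁ − z₁·x₂)/(z₂ − z₁) = (0.7063·0.148 − (-0.9945)·0.347)/1.701 = 0.264.
Then σ = (x₂ − x₁)/(z₂ − z₁) = (0.347 − 0.148)/1.701 = 0.117.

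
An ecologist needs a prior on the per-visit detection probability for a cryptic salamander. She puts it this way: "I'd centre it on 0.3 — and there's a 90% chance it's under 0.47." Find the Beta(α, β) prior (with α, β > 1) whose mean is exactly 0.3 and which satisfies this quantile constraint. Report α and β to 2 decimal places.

With mean 0.3 fixed, write α = 0.3s, β = 0.7s where s = α+β.
Need P(θ < 0.47) = 0.9 under Beta(0.3s, 0.7s). Normal approximation: (q−m)/√(m(1−m)/s) ≈ z_{0.9} = 1.28, so s ≈ 0.3·0.7·(1.28)²/(0.47−0.3)² = 11.9.
At s = 11.9: P(θ<0.47) ≈ 0.895. Adjusting to match 0.9 gives s ≈ 12.49.
So α = 0.3·12.49 ≈ 3.75, β = 0.7·12.49 ≈ 8.74.

α ≈ 3.75, β ≈ 8.74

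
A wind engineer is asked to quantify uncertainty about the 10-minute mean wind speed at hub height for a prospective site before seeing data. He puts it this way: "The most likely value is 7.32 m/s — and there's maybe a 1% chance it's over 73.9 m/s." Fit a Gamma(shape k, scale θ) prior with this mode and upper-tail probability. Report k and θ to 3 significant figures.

Gamma(k,θ) with k>1 has mode (k−1)θ, so θ = 7.32/(k−1).
Need P(X < 73.9) = 0.99 with θ tied to k this way. Start at k = 2, θ = 7.32: P(X<73.9) ≈ 1.000.
Too high — lower k to spread out. Iterating converges to k ≈ 1.58.
Then θ = 7.32/(1.58−1) ≈ 12.7.

k ≈ 1.58, θ ≈ 12.7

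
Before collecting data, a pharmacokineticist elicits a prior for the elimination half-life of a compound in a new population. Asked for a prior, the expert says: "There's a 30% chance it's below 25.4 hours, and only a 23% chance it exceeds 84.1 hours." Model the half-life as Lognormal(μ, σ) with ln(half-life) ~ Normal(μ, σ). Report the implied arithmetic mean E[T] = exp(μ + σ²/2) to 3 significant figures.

If T ~ Lognormal(μ,σ) then ln T ~ Normal(μ,σ), so the p-quantile of ln T is μ + z_p·σ.
ln(25.4) = 3.235 and ln(84.1) = 4.432; z_{0.3} = -0.5244, z_{0.77} = 0.7388.
σ = (4.432 − 3.235)/(0.7388 − (-0.5244)) = 0.948.
μ = 3.235 − (-0.5244)·0.948 = 3.732.
E[T] = exp(μ + σ²/2) = exp(3.732 + 0.4491) = 65.4 hours.

E[T] ≈ 65.4 hours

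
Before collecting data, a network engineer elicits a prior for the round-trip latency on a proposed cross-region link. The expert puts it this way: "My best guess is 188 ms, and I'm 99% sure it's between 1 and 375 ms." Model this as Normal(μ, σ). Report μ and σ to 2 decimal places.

μ = 188.00, σ = 72.60

A symmetric 99% interval runs μ ± z·σ with z = 2.576.
Half-width = 187, so σ = 187/2.576 = 72.60.
μ is the stated best guess, 188.00.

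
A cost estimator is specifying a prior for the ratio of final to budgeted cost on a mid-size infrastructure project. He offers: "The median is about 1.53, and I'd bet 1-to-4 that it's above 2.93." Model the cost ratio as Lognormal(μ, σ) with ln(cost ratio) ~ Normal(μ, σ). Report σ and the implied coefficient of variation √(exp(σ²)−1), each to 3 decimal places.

σ ≈ 0.772, CV ≈ 0.903

If T ~ Lognormal(μ,σ) then ln T ~ Normal(μ,σ), so the p-quantile of ln T is μ + z_p·σ.
ln(1.53) = 0.4253 and ln(2.93) = 1.075; z_{0.5} = 0, z_{0.8} = 0.8416.
σ = (1.075 − 0.4253)/(0.8416 − (0)) = 0.772.
μ = 0.4253 − (0)·0.772 = 0.425.
CV = √(exp(σ²)−1) = √(exp(0.5960)−1) = 0.903.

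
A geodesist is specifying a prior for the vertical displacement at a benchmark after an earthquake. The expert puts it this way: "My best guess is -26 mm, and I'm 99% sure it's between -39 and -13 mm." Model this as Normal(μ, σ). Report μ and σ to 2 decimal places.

μ = -26.00, σ = 5.05

A symmetric 99% interval runs μ ± z·σ with z = 2.576.
Half-width = 13, so σ = 13/2.576 = 5.05.
μ is the stated best guess, -26.00.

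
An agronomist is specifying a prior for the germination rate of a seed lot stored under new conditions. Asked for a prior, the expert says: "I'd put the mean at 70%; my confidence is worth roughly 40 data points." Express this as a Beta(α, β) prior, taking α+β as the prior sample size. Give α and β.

α = 28, β = 12

Under the effective-sample-size interpretation, Beta(α, β) has prior mean α/(α+β) and prior sample size α+β.
So α+β = 40 and α/(α+β) = 0.7, giving α = 0.7·40 = 28 and β = 40 − 28 = 12.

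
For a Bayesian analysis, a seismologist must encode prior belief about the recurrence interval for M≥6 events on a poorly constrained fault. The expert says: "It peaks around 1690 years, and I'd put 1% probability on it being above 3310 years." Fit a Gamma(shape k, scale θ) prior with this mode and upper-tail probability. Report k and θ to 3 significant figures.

Gamma(k,θ) with k>1 has mode (k−1)θ, so θ = 1690/(k−1).
Need P(X < 3310) = 0.99 with θ tied to k this way. Start at k = 2, θ = 1690: P(X<3310) ≈ 0.583.
Too low — raise k to concentrate. Iterating converges to k ≈ 11.9.
Then θ = 1690/(11.9−1) ≈ 155.

k ≈ 11.9, θ ≈ 155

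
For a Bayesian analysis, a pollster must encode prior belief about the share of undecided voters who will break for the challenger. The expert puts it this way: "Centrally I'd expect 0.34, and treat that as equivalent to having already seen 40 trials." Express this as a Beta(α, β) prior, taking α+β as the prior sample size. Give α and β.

Under the effective-sample-size interpretation, Beta(α, β) has prior mean α/(α+β) and prior sample size α+β.
So α+β = 40 and α/(α+β) = 0.34, giving α = 0.34·40 = 13.6 and β = 40 − 13.6 = 26.4.

α = 13.6, β = 26.4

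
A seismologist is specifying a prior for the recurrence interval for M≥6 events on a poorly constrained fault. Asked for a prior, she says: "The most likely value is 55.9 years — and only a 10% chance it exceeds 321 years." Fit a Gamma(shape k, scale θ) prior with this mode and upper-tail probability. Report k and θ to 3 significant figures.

k ≈ 1.56, θ ≈ 99.6

Gamma(k,θ) with k>1 has mode (k−1)θ, so θ = 55.9/(k−1).
Need P(X < 321) = 0.9 with θ tied to k this way. Start at k = 2, θ = 55.9: P(X<321) ≈ 0.978.
Too high — lower k to spread out. Iterating converges to k ≈ 1.56.
Then θ = 55.9/(1.56−1) ≈ 99.6.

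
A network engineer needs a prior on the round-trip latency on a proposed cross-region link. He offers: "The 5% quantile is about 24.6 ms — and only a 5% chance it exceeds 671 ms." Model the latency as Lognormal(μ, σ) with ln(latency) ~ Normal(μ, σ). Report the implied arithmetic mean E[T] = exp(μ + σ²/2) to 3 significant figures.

If T ~ Lognormal(μ,σ) then ln T ~ Normal(μ,σ), so the p-quantile of ln T is μ + z_p·σ.
ln(24.6) = 3.203 and ln(671) = 6.509; z_{0.05} = -1.645, z_{0.95} = 1.645.
σ = (6.509 − 3.203)/(1.645 − (-1.645)) = 1.005.
μ = 3.203 − (-1.645)·1.005 = 4.856.
E[T] = exp(μ + σ²/2) = exp(4.856 + 0.5050) = 213 ms.

E[T] ≈ 213 ms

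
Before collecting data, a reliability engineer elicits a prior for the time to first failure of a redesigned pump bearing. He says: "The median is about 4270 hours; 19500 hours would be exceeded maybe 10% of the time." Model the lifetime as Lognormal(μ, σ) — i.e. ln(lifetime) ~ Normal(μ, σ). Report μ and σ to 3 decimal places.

μ ≈ 8.359, σ ≈ 1.185

If T ~ Lognormal(μ,σ) then ln T ~ Normal(μ,σ), so the p-quantile of ln T is μ + z_p·σ.
ln(4270) = 8.359 and ln(19500) = 9.878; z_{0.5} = 0, z_{0.9} = 1.282.
σ = (9.878 − 8.359)/(1.282 − (0)) = 1.185.
μ = 8.359 − (0)·1.185 = 8.359.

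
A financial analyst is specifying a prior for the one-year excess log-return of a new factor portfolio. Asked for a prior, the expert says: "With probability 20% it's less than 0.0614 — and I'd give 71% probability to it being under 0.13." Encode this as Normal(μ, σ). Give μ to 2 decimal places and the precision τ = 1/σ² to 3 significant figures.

For Normal(μ,σ), the p-quantile is μ + z_p·σ. Here z_{0.2} = -0.8416, z_{0.71} = 0.5534.
So 0.0614 = μ − 0.8416σ and 0.13 = μ + 0.5534σ.
Subtracting: σ = (0.13 − 0.0614)/(0.5534 − (-0.8416)) = 0.05.
Then μ = 0.0614 − (-0.8416)·0.05 = 0.10.
Precision τ = 1/σ² = 1/0.04918² = 414.

μ = 0.10, τ = 414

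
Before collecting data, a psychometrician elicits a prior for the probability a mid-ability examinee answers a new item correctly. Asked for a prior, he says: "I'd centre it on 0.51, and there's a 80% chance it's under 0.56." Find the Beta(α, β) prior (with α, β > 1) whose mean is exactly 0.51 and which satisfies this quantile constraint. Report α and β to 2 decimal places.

α ≈ 36.22, β ≈ 34.80

With mean 0.51 fixed, write α = 0.51s, β = 0.49s where s = α+β.
Need P(θ < 0.56) = 0.8 under Beta(0.51s, 0.49s). Normal approximation: (q−m)/√(m(1−m)/s) ≈ z_{0.8} = 0.842, so s ≈ 0.51·0.49·(0.842)²/(0.56−0.51)² = 70.8.
At s = 70.8: P(θ<0.56) ≈ 0.800. Adjusting to match 0.8 gives s ≈ 71.02.
So α = 0.51·71.02 ≈ 36.22, β = 0.49·71.02 ≈ 34.80.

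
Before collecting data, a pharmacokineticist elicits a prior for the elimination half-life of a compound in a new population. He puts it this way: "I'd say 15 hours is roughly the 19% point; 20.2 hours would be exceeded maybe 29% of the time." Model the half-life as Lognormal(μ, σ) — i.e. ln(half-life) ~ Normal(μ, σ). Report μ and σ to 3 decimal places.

μ ≈ 2.891, σ ≈ 0.208

If T ~ Lognormal(μ,σ) then ln T ~ Normal(μ,σ), so the p-quantile of ln T is μ + z_p·σ.
ln(15) = 2.708 and ln(20.2) = 3.006; z_{0.19} = -0.8779, z_{0.71} = 0.5534.
σ = (3.006 − 2.708)/(0.5534 − (-0.8779)) = 0.208.
μ = 2.708 − (-0.8779)·0.208 = 2.891.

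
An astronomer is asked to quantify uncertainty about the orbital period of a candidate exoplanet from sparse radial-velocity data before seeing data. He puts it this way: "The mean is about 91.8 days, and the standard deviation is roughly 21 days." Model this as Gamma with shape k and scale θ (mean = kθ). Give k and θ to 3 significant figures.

k ≈ 19.1, θ ≈ 4.8

For Gamma(k, scale θ): mean = kθ, variance = kθ², so CV = 1/√k.
CV = SD/mean = 21/91.8 = 0.2288, hence k = 1/CV² = 19.1.
Then θ = mean/k = 91.8/19.1 = 4.8.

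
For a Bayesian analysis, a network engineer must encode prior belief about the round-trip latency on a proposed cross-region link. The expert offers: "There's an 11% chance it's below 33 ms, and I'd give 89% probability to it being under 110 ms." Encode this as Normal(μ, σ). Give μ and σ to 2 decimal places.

For Normal(μ,σ), the p-quantile is μ + z_p·σ. Here z_{0.11} = -1.227, z_{0.89} = 1.227.
So 33 = μ − 1.227σ and 110 = μ + 1.227σ.
Subtracting: σ = (110 − 33)/(1.227 − (-1.227)) = 31.39.
Then μ = 33 − (-1.227)·31.39 = 71.50.

μ = 71.50, σ = 31.39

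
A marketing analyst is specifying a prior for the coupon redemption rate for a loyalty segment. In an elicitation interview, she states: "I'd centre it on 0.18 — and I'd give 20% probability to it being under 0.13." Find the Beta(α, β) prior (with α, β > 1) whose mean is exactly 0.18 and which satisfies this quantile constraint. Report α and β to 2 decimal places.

With mean 0.18 fixed, write α = 0.18s, β = 0.82s where s = α+β.
Need P(θ < 0.13) = 0.2 under Beta(0.18s, 0.82s). Normal approximation: (q−m)/√(m(1−m)/s) ≈ z_{0.2} = -0.842, so s ≈ 0.18·0.82·(-0.842)²/(0.13−0.18)² = 41.8.
At s = 41.8: P(θ<0.13) ≈ 0.205. Adjusting to match 0.2 gives s ≈ 43.36.
So α = 0.18·43.36 ≈ 7.81, β = 0.82·43.36 ≈ 35.56.

α ≈ 7.81, β ≈ 35.56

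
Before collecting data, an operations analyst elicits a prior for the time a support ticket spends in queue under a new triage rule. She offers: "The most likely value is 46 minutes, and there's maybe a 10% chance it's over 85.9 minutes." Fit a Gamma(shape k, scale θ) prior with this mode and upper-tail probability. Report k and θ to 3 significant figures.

Gamma(k,θ) with k>1 has mode (k−1)θ, so θ = 46/(k−1).
Need P(X < 85.9) = 0.9 with θ tied to k this way. Start at k = 2, θ = 46: P(X<85.9) ≈ 0.557.
Too low — raise k to concentrate. Iterating converges to k ≈ 5.9.
Then θ = 46/(5.9−1) ≈ 9.4.

k ≈ 5.9, θ ≈ 9.4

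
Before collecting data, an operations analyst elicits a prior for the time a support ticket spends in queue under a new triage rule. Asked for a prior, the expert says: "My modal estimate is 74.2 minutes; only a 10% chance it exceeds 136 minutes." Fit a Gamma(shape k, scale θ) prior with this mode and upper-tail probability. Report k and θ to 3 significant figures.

Gamma(k,θ) with k>1 has mode (k−1)θ, so θ = 74.2/(k−1).
Need P(X < 136) = 0.9 with θ tied to k this way. Start at k = 2, θ = 74.2: P(X<136) ≈ 0.547.
Too low — raise k to concentrate. Iterating converges to k ≈ 6.19.
Then θ = 74.2/(6.19−1) ≈ 14.3.

k ≈ 6.19, θ ≈ 14.3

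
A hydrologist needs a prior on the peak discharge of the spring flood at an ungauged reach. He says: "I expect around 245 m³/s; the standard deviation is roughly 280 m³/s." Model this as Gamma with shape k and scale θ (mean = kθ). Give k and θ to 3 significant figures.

For Gamma(k, scale θ): mean = kθ, variance = kθ², so CV = 1/√k.
CV = SD/mean = 280/245 = 1.143, hence k = 1/CV² = 0.766.
Then θ = mean/k = 245/0.766 = 320.

k ≈ 0.766, θ ≈ 320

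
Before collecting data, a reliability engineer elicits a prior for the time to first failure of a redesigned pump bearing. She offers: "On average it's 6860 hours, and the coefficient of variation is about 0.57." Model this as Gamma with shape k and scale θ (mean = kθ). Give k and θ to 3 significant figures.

k ≈ 3.08, θ ≈ 2230

For Gamma(k, scale θ): mean = kθ, variance = kθ², so CV = 1/√k.
CV = 0.57, hence k = 1/CV² = 3.08.
Then θ = mean/k = 6860/3.08 = 2230.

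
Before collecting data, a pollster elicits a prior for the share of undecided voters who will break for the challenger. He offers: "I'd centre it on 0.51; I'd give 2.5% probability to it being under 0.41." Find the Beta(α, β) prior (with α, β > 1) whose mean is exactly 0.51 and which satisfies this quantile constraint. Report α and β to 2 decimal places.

α ≈ 48.42, β ≈ 46.52

With mean 0.51 fixed, write α = 0.51s, β = 0.49s where s = α+β.
Need P(θ < 0.41) = 0.025 under Beta(0.51s, 0.49s). Normal approximation: (q−m)/√(m(1−m)/s) ≈ z_{0.025} = -1.96, so s ≈ 0.51·0.49·(-1.96)²/(0.41−0.51)² = 96.0.
At s = 96.0: P(θ<0.41) ≈ 0.024. Adjusting to match 0.025 gives s ≈ 94.95.
So α = 0.51·94.95 ≈ 48.42, β = 0.49·94.95 ≈ 46.52.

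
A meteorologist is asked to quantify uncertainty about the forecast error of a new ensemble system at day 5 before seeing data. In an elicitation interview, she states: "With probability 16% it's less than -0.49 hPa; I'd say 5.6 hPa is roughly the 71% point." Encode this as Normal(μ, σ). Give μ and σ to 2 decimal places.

The p-quantile of Normal(μ,σ) is μ + z_p·σ, with z_{0.16} = -0.9945 and z_{0.71} = 0.5534.
Eliminate σ: μ = (z₂·x₁ − z₁·x₂)/(z₂ − z₁) = (0.5534·-0.49 − (-0.9945)·5.6)/1.548 = 3.42.
Then σ = (x₂ − x₁)/(z₂ − z₁) = (5.6 − -0.49)/1.548 = 3.93.

μ = 3.42, σ = 3.93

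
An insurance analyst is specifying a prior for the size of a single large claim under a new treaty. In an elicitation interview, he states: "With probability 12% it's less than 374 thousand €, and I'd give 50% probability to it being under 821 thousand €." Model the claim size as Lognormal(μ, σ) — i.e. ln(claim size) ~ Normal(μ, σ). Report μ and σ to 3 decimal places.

If T ~ Lognormal(μ,σ) then ln T ~ Normal(μ,σ), so the p-quantile of ln T is μ + z_p·σ.
ln(374) = 5.924 and ln(821) = 6.711; z_{0.12} = -1.175, z_{0.5} = 0.
σ = (6.711 − 5.924)/(0 − (-1.175)) = 0.669.
μ = 5.924 − (-1.175)·0.669 = 6.711.

μ ≈ 6.711, σ ≈ 0.669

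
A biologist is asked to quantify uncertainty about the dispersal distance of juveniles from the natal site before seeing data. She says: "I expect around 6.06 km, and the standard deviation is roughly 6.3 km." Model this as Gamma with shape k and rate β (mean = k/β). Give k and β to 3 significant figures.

k ≈ 0.925, β ≈ 0.153

For Gamma(k, rate β): mean = k/β, variance = k/β², so CV = 1/√k.
CV = SD/mean = 6.3/6.06 = 1.04, hence k = 1/CV² = 0.925.
Then β = k/mean = 0.925/6.06 = 0.153.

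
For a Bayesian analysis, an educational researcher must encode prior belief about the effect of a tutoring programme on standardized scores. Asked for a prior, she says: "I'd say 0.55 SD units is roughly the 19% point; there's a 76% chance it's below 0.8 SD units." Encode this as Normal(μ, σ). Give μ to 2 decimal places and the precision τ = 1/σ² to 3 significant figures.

μ = 0.69, τ = 40.2

For Normal(μ,σ), the p-quantile is μ + z_p·σ. Here z_{0.19} = -0.8779, z_{0.76} = 0.7063.
So 0.55 = μ − 0.8779σ and 0.8 = μ + 0.7063σ.
Subtracting: σ = (0.8 − 0.55)/(0.7063 − (-0.8779)) = 0.16.
Then μ = 0.55 − (-0.8779)·0.16 = 0.69.
Precision τ = 1/σ² = 1/0.1578² = 40.2.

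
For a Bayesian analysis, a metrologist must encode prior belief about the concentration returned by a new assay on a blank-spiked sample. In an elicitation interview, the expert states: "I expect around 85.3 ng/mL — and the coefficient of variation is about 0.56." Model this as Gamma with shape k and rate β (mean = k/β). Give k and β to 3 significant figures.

For Gamma(k, rate β): mean = k/β, variance = k/β², so CV = 1/√k.
CV = 0.56, hence k = 1/CV² = 3.19.
Then β = k/mean = 3.19/85.3 = 0.0374.

k ≈ 3.19, β ≈ 0.0374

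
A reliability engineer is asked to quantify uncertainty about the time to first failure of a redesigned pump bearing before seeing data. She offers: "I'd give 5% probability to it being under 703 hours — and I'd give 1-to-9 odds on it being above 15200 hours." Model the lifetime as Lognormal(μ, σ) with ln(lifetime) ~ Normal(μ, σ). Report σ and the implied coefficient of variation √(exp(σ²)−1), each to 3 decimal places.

If T ~ Lognormal(μ,σ) then ln T ~ Normal(μ,σ), so the p-quantile of ln T is μ + z_p·σ.
ln(703) = 6.555 and ln(15200) = 9.629; z_{0.05} = -1.645, z_{0.9} = 1.282.
σ = (9.629 − 6.555)/(1.282 − (-1.645)) = 1.050.
μ = 6.555 − (-1.645)·1.050 = 8.283.
CV = √(exp(σ²)−1) = √(exp(1.1032)−1) = 1.419.

σ ≈ 1.050, CV ≈ 1.419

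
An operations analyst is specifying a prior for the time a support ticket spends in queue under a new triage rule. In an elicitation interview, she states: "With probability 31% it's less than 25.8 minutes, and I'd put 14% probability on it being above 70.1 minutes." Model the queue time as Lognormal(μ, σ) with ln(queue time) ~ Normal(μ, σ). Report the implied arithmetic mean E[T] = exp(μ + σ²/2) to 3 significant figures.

E[T] ≈ 43.2 minutes

If T ~ Lognormal(μ,σ) then ln T ~ Normal(μ,σ), so the p-quantile of ln T is μ + z_p·σ.
ln(25.8) = 3.25 and ln(70.1) = 4.25; z_{0.31} = -0.4959, z_{0.86} = 1.08.
σ = (4.25 − 3.25)/(1.08 − (-0.4959)) = 0.634.
μ = 3.25 − (-0.4959)·0.634 = 3.565.
E[T] = exp(μ + σ²/2) = exp(3.565 + 0.2011) = 43.2 minutes.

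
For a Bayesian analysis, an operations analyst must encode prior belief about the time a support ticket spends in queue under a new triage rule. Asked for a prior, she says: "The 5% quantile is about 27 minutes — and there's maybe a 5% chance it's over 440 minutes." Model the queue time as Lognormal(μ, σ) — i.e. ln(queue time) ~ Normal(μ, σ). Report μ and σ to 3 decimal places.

μ ≈ 4.691, σ ≈ 0.848

If T ~ Lognormal(μ,σ) then ln T ~ Normal(μ,σ), so the p-quantile of ln T is μ + z_p·σ.
ln(27) = 3.296 and ln(440) = 6.087; z_{0.05} = -1.645, z_{0.95} = 1.645.
σ = (6.087 − 3.296)/(1.645 − (-1.645)) = 0.848.
μ = 3.296 − (-1.645)·0.848 = 4.691.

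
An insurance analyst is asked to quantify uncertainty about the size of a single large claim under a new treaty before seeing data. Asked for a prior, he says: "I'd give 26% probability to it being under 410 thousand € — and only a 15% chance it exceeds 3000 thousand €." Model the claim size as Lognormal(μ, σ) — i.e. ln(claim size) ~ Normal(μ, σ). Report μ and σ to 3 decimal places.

μ ≈ 6.778, σ ≈ 1.185

If T ~ Lognormal(μ,σ) then ln T ~ Normal(μ,σ), so the p-quantile of ln T is μ + z_p·σ.
ln(410) = 6.016 and ln(3000) = 8.006; z_{0.26} = -0.6433, z_{0.85} = 1.036.
σ = (8.006 − 6.016)/(1.036 − (-0.6433)) = 1.185.
μ = 6.016 − (-0.6433)·1.185 = 6.778.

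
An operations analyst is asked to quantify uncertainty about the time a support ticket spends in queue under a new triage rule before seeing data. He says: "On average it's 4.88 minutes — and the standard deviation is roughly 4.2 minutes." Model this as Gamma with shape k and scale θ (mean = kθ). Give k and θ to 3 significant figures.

k ≈ 1.35, θ ≈ 3.61

For Gamma(k, scale θ): mean = kθ, variance = kθ², so CV = 1/√k.
CV = SD/mean = 4.2/4.88 = 0.8607, hence k = 1/CV² = 1.35.
Then θ = mean/k = 4.88/1.35 = 3.61.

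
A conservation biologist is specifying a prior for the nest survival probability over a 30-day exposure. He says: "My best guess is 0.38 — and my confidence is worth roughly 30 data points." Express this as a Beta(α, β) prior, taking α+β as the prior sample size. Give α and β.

α = 11.4, β = 18.6

Under the effective-sample-size interpretation, Beta(α, β) has prior mean α/(α+β) and prior sample size α+β.
So α+β = 30 and α/(α+β) = 0.38, giving α = 0.38·30 = 11.4 and β = 30 − 11.4 = 18.6.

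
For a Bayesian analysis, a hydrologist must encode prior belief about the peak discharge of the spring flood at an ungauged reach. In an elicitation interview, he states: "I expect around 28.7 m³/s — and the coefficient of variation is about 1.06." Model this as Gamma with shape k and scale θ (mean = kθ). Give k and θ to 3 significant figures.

k ≈ 0.89, θ ≈ 32.2

For Gamma(k, scale θ): mean = kθ, variance = kθ², so CV = 1/√k.
CV = 1.06, hence k = 1/CV² = 0.89.
Then θ = mean/k = 28.7/0.89 = 32.2.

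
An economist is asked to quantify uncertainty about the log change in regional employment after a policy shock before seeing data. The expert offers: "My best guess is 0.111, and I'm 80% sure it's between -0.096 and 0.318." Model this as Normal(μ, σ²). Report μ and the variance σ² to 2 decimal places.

μ = 0.11, σ² = 0.03

A symmetric 80% interval runs μ ± z·σ with z = 1.282.
Half-width = 0.207, so σ = 0.207/1.282 = 0.162 and σ² = 0.03.
μ is the stated best guess, 0.11.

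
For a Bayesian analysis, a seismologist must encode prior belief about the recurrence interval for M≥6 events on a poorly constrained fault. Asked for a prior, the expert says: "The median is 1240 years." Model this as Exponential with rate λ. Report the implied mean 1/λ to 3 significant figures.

mean ≈ 1790 years

Exponential median = ln 2 / λ, so λ = ln 2 / 1240.0 = 0.000559.
Mean = 1/λ = 1790 years.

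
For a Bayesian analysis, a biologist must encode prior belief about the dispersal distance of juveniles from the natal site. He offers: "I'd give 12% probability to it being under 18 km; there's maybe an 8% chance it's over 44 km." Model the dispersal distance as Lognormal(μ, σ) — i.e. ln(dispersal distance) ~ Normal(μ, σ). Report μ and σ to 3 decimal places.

If T ~ Lognormal(μ,σ) then ln T ~ Normal(μ,σ), so the p-quantile of ln T is μ + z_p·σ.
ln(18) = 2.89 and ln(44) = 3.784; z_{0.12} = -1.175, z_{0.92} = 1.405.
σ = (3.784 − 2.89)/(1.405 − (-1.175)) = 0.346.
μ = 2.89 − (-1.175)·0.346 = 3.297.

μ ≈ 3.297, σ ≈ 0.346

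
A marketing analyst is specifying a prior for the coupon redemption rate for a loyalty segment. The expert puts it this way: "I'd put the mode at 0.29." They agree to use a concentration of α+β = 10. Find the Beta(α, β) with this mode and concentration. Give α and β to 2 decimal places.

For α,β > 1 the Beta mode is (α−1)/(α+β−2). With α+β = 10, the mode is (α−1)/8.
Set (α−1)/8 = 0.29 → α = 1 + 0.29·8 = 3.32.
β = 10 − α = 6.68.

α = 3.32, β = 6.68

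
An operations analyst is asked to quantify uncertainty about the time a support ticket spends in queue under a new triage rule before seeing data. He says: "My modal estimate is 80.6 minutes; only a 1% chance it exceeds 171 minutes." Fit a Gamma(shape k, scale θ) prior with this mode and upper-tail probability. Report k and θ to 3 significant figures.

k ≈ 9.58, θ ≈ 9.39

Gamma(k,θ) with k>1 has mode (k−1)θ, so θ = 80.6/(k−1).
Need P(X < 171) = 0.99 with θ tied to k this way. Start at k = 2, θ = 80.6: P(X<171) ≈ 0.626.
Too low — raise k to concentrate. Iterating converges to k ≈ 9.58.
Then θ = 80.6/(9.58−1) ≈ 9.39.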